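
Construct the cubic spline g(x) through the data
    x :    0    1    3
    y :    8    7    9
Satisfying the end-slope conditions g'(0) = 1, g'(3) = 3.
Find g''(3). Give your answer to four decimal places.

Put m_i = g'' at the i-th knot. Here h = (1, 2) and Δ = (-1, 1), so the interior equations h_(i-1)·m_(i-1) + 2(h_(i-1)+h_i)·m_i + h_i·m_(i+1) = 6(Δ_i − Δ_(i-1)) read
  1·m_0 + 6·m_1 + 2·m_2 = 6(Δ_1 - Δ_0) = 12
Clamped end conditions give two more equations: 2h_0·m_0 + h_0·m_1 = 6(Δ_0 - g'(0)) = -12 and h_1·m_1 + 2h_1·m_2 = 6(g'(3) - Δ_1) = 12.
Solving the tridiagonal system: m_0 = -22/3, m_1 = 8/3, m_2 = 5/3.

1.6667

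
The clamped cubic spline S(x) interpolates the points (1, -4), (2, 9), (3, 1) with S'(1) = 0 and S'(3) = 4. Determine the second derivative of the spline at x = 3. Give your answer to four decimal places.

Write M_i for S''(x_i). With h_i = 1, 1 and divided differences Δ_i = 13, -8, the continuity of S' gives the tridiagonal system
  1·M_0 + 4·M_1 + 1·M_2 = 6(Δ_1 - Δ_0) = -126
Clamped end conditions give two more equations: 2h_0·M_0 + h_0·M_1 = 6(Δ_0 - S'(1)) = 78 and h_1·M_1 + 2h_1·M_2 = 6(S'(3) - Δ_1) = 72.
Forward elimination and back-substitution give M_0 = 145/2, M_1 = -67, M_2 = 139/2.

69.5000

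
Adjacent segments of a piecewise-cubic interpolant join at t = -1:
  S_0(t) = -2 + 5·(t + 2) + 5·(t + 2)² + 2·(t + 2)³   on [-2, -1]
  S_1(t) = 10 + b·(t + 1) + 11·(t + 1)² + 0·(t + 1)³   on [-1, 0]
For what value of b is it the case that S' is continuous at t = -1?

21

S_0'(t) = 5 + 10·(t + 2) + 6·(t + 2)², so S_0'(-1) = 21. On the right, S_1'(-1) = b, so b = 21.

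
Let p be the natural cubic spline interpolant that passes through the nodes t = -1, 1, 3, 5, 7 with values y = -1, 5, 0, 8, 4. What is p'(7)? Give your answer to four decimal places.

With σ_i denoting the second derivative at x_i, h_i = 2, 2, 2, 2, and Δ_i = (y_(i+1) − y_i)/h_i = 3, -5/2, 4, -2:
  2·σ_0 + 8·σ_1 + 2·σ_2 = 6(Δ_1 - Δ_0) = -33
  2·σ_1 + 8·σ_2 + 2·σ_3 = 6(Δ_2 - Δ_1) = 39
  2·σ_2 + 8·σ_3 + 2·σ_4 = 6(Δ_3 - Δ_2) = -36
Natural end conditions: σ_0 = σ_4 = 0.
Solving the tridiagonal system: σ_0 = 0, σ_1 = -687/112, σ_2 = 225/28, σ_3 = -729/112, σ_4 = 0.
On [5, 7], p'(t) = b_3 + 2c_3·(t - 5) + 3d_3·(t - 5)² with b_3 = Δ_3 - h_3(2σ_3 + σ_4)/6 = 131/56, c_3 = σ_3/2 = -729/224, d_3 = (σ_4 - σ_3)/(6h_3) = 243/448. So p'(7) = -467/112.

-4.1696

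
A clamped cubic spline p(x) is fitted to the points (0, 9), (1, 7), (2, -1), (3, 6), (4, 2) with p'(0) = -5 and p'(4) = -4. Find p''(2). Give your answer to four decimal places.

With m_i denoting the second derivative at x_i, h_i = 1, 1, 1, 1, and Δ_i = (y_(i+1) − y_i)/h_i = -2, -8, 7, -4:
  1·m_0 + 4·m_1 + 1·m_2 = 6(Δ_1 - Δ_0) = -36
  1·m_1 + 4·m_2 + 1·m_3 = 6(Δ_2 - Δ_1) = 90
  1·m_2 + 4·m_3 + 1·m_4 = 6(Δ_3 - Δ_2) = -66
Clamped end conditions give two more equations: 2h_0·m_0 + h_0·m_1 = 6(Δ_0 - p'(0)) = 18 and h_3·m_3 + 2h_3·m_4 = 6(p'(4) - Δ_3) = 0.
Solving: m_0 = 41/2, m_1 = -23, m_2 = 71/2, m_3 = -29, m_4 = 29/2.

35.5000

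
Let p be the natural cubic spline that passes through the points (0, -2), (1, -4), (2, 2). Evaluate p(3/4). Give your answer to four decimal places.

Put M_i = p'' at the i-th knot. Here h = (1, 1) and Δ = (-2, 6), so the interior equations h_(i-1)·M_(i-1) + 2(h_(i-1)+h_i)·M_i + h_i·M_(i+1) = 6(Δ_i − Δ_(i-1)) read
  1·M_0 + 4·M_1 + 1·M_2 = 6(Δ_1 - Δ_0) = 48
Natural end conditions: M_0 = M_2 = 0.
Hence M_0 = 0, M_1 = 12, M_2 = 0.
On [0, 1], p(x) = -2 - 4·x + 0·x² + 2·x³.
With x = 3/4: p(3/4) = -133/32.

-4.1563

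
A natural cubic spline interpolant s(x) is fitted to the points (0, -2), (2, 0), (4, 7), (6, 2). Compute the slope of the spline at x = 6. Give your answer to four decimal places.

-4.2667

Put m_i = s'' at the i-th knot. Here h = (2, 2, 2) and Δ = (1, 7/2, -5/2), so the interior equations h_(i-1)·m_(i-1) + 2(h_(i-1)+h_i)·m_i + h_i·m_(i+1) = 6(Δ_i − Δ_(i-1)) read
  2·m_0 + 8·m_1 + 2·m_2 = 6(Δ_1 - Δ_0) = 15
  2·m_1 + 8·m_2 + 2·m_3 = 6(Δ_2 - Δ_1) = -36
Natural end conditions: m_0 = m_3 = 0.
Solving: m_0 = 0, m_1 = 16/5, m_2 = -53/10, m_3 = 0.
On [4, 6], s'(x) = b_2 + 2c_2·(x - 4) + 3d_2·(x - 4)² with b_2 = Δ_2 - h_2(2m_2 + m_3)/6 = 31/30, c_2 = m_2/2 = -53/20, d_2 = (m_3 - m_2)/(6h_2) = 53/120. So s'(6) = -64/15.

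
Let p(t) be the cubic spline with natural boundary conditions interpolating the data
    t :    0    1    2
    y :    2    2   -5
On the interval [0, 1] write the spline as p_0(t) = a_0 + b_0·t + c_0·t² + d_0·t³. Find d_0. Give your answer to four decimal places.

-1.7500

Let m_i = p''(x_i). Step sizes h_i = 1, 1; slopes of the chords Δ_i = (y_(i+1) - y_i)/h_i = 0, -7.
  1·m_0 + 4·m_1 + 1·m_2 = 6(Δ_1 - Δ_0) = -42
Natural end conditions: m_0 = m_2 = 0.
Solving: m_0 = 0, m_1 = -21/2, m_2 = 0.
On [0, 1], with p_0(t) = a_0 + b_0·t + c_0·t² + d_0·t³: c_0 = m_0/2 = 0, d_0 = (m_1 - m_0)/(6h_0) = -7/4, b_0 = Δ_0 - h_0(2m_0 + m_1)/6 = 7/4.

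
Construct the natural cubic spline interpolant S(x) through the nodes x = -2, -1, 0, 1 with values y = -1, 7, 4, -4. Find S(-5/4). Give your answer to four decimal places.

Let M_i = S''(x_i). Step sizes h_i = 1, 1, 1; slopes of the chords Δ_i = (y_(i+1) - y_i)/h_i = 8, -3, -8.
  1·M_0 + 4·M_1 + 1·M_2 = 6(Δ_1 - Δ_0) = -66
  1·M_1 + 4·M_2 + 1·M_3 = 6(Δ_2 - Δ_1) = -30
Natural end conditions: M_0 = M_3 = 0.
Forward elimination and back-substitution give M_0 = 0, M_1 = -78/5, M_2 = -18/5, M_3 = 0.
On [-2, -1], S(x) = -1 + 53/5·(x + 2) + 0·(x + 2)² - 13/5·(x + 2)³.
With (x + 2) = 3/4: S(-5/4) = 1873/320.

5.8531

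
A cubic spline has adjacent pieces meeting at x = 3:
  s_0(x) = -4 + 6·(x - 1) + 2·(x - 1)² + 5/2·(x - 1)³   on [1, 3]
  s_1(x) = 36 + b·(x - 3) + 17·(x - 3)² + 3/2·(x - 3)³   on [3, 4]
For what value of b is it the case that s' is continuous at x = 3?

s_0'(x) = 6 + 4·(x - 1) + 15/2·(x - 1)², so s_0'(3) = 44. On the right, s_1'(3) = b, so b = 44.

44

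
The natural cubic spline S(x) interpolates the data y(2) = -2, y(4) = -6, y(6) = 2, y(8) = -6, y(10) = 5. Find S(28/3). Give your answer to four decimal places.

-0.5767

Put σ_i = S'' at the i-th knot. Here h = (2, 2, 2, 2) and Δ = (-2, 4, -4, 11/2), so the interior equations h_(i-1)·σ_(i-1) + 2(h_(i-1)+h_i)·σ_i + h_i·σ_(i+1) = 6(Δ_i − Δ_(i-1)) read
  2·σ_0 + 8·σ_1 + 2·σ_2 = 6(Δ_1 - Δ_0) = 36
  2·σ_1 + 8·σ_2 + 2·σ_3 = 6(Δ_2 - Δ_1) = -48
  2·σ_2 + 8·σ_3 + 2·σ_4 = 6(Δ_3 - Δ_2) = 57
Natural end conditions: σ_0 = σ_4 = 0.
Hence σ_0 = 0, σ_1 = 789/112, σ_2 = -285/28, σ_3 = 1083/112, σ_4 = 0.
On [8, 10], S(x) = -6 - 53/56·(x - 8) + 1083/224·(x - 8)² - 361/448·(x - 8)³.
With (x - 8) = 4/3: S(28/3) = -109/189.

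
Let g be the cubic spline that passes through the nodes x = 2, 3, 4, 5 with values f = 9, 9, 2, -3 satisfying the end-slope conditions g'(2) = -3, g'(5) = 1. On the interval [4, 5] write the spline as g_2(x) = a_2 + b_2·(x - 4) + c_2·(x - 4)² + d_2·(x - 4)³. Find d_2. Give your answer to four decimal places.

Write σ_i for g''(x_i). With h_i = 1, 1, 1 and divided differences Δ_i = 0, -7, -5, the continuity of g' gives the tridiagonal system
  1·σ_0 + 4·σ_1 + 1·σ_2 = 6(Δ_1 - Δ_0) = -42
  1·σ_1 + 4·σ_2 + 1·σ_3 = 6(Δ_2 - Δ_1) = 12
Clamped end conditions give two more equations: 2h_0·σ_0 + h_0·σ_1 = 6(Δ_0 - g'(2)) = 18 and h_2·σ_2 + 2h_2·σ_3 = 6(g'(5) - Δ_2) = 36.
Hence σ_0 = 50/3, σ_1 = -46/3, σ_2 = 8/3, σ_3 = 50/3.
On [4, 5], with g_2(x) = a_2 + b_2·(x - 4) + c_2·(x - 4)² + d_2·(x - 4)³: c_2 = σ_2/2 = 4/3, d_2 = (σ_3 - σ_2)/(6h_2) = 7/3, b_2 = Δ_2 - h_2(2σ_2 + σ_3)/6 = -26/3.

2.3333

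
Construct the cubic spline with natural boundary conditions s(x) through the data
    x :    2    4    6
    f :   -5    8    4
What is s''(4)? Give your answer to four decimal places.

Let M_i = s''(x_i). Step sizes h_i = 2, 2; slopes of the chords Δ_i = (y_(i+1) - y_i)/h_i = 13/2, -2.
  2·M_0 + 8·M_1 + 2·M_2 = 6(Δ_1 - Δ_0) = -51
Natural end conditions: M_0 = M_2 = 0.
Hence M_0 = 0, M_1 = -51/8, M_2 = 0.

-6.3750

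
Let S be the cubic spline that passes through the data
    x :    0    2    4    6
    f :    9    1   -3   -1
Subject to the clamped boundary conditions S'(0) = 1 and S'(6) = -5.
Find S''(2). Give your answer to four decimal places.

Write M_i for S''(x_i). With h_i = 2, 2, 2 and divided differences Δ_i = -4, -2, 1, the continuity of S' gives the tridiagonal system
  2·M_0 + 8·M_1 + 2·M_2 = 6(Δ_1 - Δ_0) = 12
  2·M_1 + 8·M_2 + 2·M_3 = 6(Δ_2 - Δ_1) = 18
Clamped end conditions give two more equations: 2h_0·M_0 + h_0·M_1 = 6(Δ_0 - S'(0)) = -30 and h_2·M_2 + 2h_2·M_3 = 6(S'(6) - Δ_2) = -36.
Forward elimination and back-substitution give M_0 = -44/5, M_1 = 13/5, M_2 = 22/5, M_3 = -56/5.

2.6000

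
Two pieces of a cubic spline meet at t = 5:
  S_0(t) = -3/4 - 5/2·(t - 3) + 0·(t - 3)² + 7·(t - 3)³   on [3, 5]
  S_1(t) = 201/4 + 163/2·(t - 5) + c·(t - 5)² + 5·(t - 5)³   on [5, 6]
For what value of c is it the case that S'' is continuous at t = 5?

42

S_0''(t) = 0 + 42·(t - 3), so S_0''(5) = 84. On the right, S_1''(5) = 2c, so c = 42.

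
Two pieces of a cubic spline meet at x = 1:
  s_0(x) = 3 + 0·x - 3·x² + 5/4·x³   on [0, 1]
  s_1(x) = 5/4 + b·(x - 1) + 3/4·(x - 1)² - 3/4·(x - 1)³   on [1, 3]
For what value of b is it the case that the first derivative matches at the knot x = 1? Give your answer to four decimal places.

s_0'(x) = 0 - 6·x + 15/4·x², so s_0'(1) = -9/4. On the right, s_1'(1) = b, so b = -9/4.

-2.2500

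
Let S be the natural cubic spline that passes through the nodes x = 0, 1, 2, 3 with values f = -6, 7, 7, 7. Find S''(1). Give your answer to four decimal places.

Put m_i = S'' at the i-th knot. Here h = (1, 1, 1) and Δ = (13, 0, 0), so the interior equations h_(i-1)·m_(i-1) + 2(h_(i-1)+h_i)·m_i + h_i·m_(i+1) = 6(Δ_i − Δ_(i-1)) read
  1·m_0 + 4·m_1 + 1·m_2 = 6(Δ_1 - Δ_0) = -78
  1·m_1 + 4·m_2 + 1·m_3 = 6(Δ_2 - Δ_1) = 0
Natural end conditions: m_0 = m_3 = 0.
Solving the tridiagonal system: m_0 = 0, m_1 = -104/5, m_2 = 26/5, m_3 = 0.

-20.8000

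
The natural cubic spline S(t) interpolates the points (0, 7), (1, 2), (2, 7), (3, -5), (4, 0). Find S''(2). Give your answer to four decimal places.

-40.7143

Put σ_i = S'' at the i-th knot. Here h = (1, 1, 1, 1) and Δ = (-5, 5, -12, 5), so the interior equations h_(i-1)·σ_(i-1) + 2(h_(i-1)+h_i)·σ_i + h_i·σ_(i+1) = 6(Δ_i − Δ_(i-1)) read
  1·σ_0 + 4·σ_1 + 1·σ_2 = 6(Δ_1 - Δ_0) = 60
  1·σ_1 + 4·σ_2 + 1·σ_3 = 6(Δ_2 - Δ_1) = -102
  1·σ_2 + 4·σ_3 + 1·σ_4 = 6(Δ_3 - Δ_2) = 102
Natural end conditions: σ_0 = σ_4 = 0.
Solving: σ_0 = 0, σ_1 = 705/28, σ_2 = -285/7, σ_3 = 999/28, σ_4 = 0.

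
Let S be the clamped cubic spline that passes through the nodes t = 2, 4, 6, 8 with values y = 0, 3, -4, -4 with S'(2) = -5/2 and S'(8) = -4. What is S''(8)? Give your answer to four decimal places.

-9.5000

Let M_i = S''(x_i). Step sizes h_i = 2, 2, 2; slopes of the chords Δ_i = (y_(i+1) - y_i)/h_i = 3/2, -7/2, 0.
  2·M_0 + 8·M_1 + 2·M_2 = 6(Δ_1 - Δ_0) = -30
  2·M_1 + 8·M_2 + 2·M_3 = 6(Δ_2 - Δ_1) = 21
Clamped end conditions give two more equations: 2h_0·M_0 + h_0·M_1 = 6(Δ_0 - S'(2)) = 24 and h_2·M_2 + 2h_2·M_3 = 6(S'(8) - Δ_2) = -24.
Solving the tridiagonal system: M_0 = 10, M_1 = -8, M_2 = 7, M_3 = -19/2.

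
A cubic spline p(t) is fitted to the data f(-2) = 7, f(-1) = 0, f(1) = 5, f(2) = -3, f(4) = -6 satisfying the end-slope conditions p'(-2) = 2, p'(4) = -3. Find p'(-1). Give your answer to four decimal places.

-5.8495

Put M_i = p'' at the i-th knot. Here h = (1, 2, 1, 2) and Δ = (-7, 5/2, -8, -3/2), so the interior equations h_(i-1)·M_(i-1) + 2(h_(i-1)+h_i)·M_i + h_i·M_(i+1) = 6(Δ_i − Δ_(i-1)) read
  1·M_0 + 6·M_1 + 2·M_2 = 6(Δ_1 - Δ_0) = 57
  2·M_1 + 6·M_2 + 1·M_3 = 6(Δ_2 - Δ_1) = -63
  1·M_2 + 6·M_3 + 2·M_4 = 6(Δ_3 - Δ_2) = 39
Clamped end conditions give two more equations: 2h_0·M_0 + h_0·M_1 = 6(Δ_0 - p'(-2)) = -54 and h_3·M_3 + 2h_3·M_4 = 6(p'(4) - Δ_3) = -9.
Solving: M_0 = -3562/93, M_1 = 2102/93, M_2 = -3749/186, M_3 = 1184/93, M_4 = -3205/372.
On [-1, 1], p'(t) = b_1 + 2c_1·(t + 1) + 3d_1·(t + 1)² with b_1 = Δ_1 - h_1(2M_1 + M_2)/6 = -544/93, c_1 = M_1/2 = 1051/93, d_1 = (M_2 - M_1)/(6h_1) = -2651/744. So p'(-1) = -544/93.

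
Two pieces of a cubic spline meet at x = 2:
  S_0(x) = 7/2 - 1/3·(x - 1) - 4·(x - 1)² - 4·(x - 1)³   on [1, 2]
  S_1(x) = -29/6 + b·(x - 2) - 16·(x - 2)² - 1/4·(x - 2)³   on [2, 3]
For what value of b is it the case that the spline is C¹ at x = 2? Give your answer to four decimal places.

-20.3333

S_0'(x) = -1/3 - 8·(x - 1) - 12·(x - 1)², so S_0'(2) = -61/3. On the right, S_1'(2) = b, so b = -61/3.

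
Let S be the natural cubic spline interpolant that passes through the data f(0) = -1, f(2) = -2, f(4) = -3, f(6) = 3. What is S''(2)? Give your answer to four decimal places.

Write σ_i for S''(x_i). With h_i = 2, 2, 2 and divided differences Δ_i = -1/2, -1/2, 3, the continuity of S' gives the tridiagonal system
  2·σ_0 + 8·σ_1 + 2·σ_2 = 6(Δ_1 - Δ_0) = 0
  2·σ_1 + 8·σ_2 + 2·σ_3 = 6(Δ_2 - Δ_1) = 21
Natural end conditions: σ_0 = σ_3 = 0.
Hence σ_0 = 0, σ_1 = -7/10, σ_2 = 14/5, σ_3 = 0.

-0.7000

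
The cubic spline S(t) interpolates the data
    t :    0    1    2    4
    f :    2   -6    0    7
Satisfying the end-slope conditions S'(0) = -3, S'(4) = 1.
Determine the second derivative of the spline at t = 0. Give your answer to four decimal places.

-30.2273

With m_i denoting the second derivative at x_i, h_i = 1, 1, 2, and Δ_i = (y_(i+1) − y_i)/h_i = -8, 6, 7/2:
  1·m_0 + 4·m_1 + 1·m_2 = 6(Δ_1 - Δ_0) = 84
  1·m_1 + 6·m_2 + 2·m_3 = 6(Δ_2 - Δ_1) = -15
Clamped end conditions give two more equations: 2h_0·m_0 + h_0·m_1 = 6(Δ_0 - S'(0)) = -30 and h_2·m_2 + 2h_2·m_3 = 6(S'(4) - Δ_2) = -15.
Hence m_0 = -665/22, m_1 = 335/11, m_2 = -167/22, m_3 = 1/22.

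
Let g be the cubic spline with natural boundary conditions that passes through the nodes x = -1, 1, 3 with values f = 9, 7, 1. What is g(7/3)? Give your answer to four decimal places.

Write σ_i for g''(x_i). With h_i = 2, 2 and divided differences Δ_i = -1, -3, the continuity of g' gives the tridiagonal system
  2·σ_0 + 8·σ_1 + 2·σ_2 = 6(Δ_1 - Δ_0) = -12
Natural end conditions: σ_0 = σ_2 = 0.
Hence σ_0 = 0, σ_1 = -3/2, σ_2 = 0.
On [1, 3], g(x) = 7 - 2·(x - 1) - 3/4·(x - 1)² + 1/8·(x - 1)³.
With (x - 1) = 4/3: g(7/3) = 89/27.

3.2963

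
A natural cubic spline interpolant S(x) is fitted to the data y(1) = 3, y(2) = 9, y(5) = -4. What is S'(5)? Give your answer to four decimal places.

-8.2083

Put σ_i = S'' at the i-th knot. Here h = (1, 3) and Δ = (6, -13/3), so the interior equations h_(i-1)·σ_(i-1) + 2(h_(i-1)+h_i)·σ_i + h_i·σ_(i+1) = 6(Δ_i − Δ_(i-1)) read
  1·σ_0 + 8·σ_1 + 3·σ_2 = 6(Δ_1 - Δ_0) = -62
Natural end conditions: σ_0 = σ_2 = 0.
Forward elimination and back-substitution give σ_0 = 0, σ_1 = -31/4, σ_2 = 0.
On [2, 5], S'(x) = b_1 + 2c_1·(x - 2) + 3d_1·(x - 2)² with b_1 = Δ_1 - h_1(2σ_1 + σ_2)/6 = 41/12, c_1 = σ_1/2 = -31/8, d_1 = (σ_2 - σ_1)/(6h_1) = 31/72. So S'(5) = -197/24.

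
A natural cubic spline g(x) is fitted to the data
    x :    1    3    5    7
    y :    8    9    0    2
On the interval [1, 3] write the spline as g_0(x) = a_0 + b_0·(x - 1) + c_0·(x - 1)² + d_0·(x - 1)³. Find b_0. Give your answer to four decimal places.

2.2000

Write M_i for g''(x_i). With h_i = 2, 2, 2 and divided differences Δ_i = 1/2, -9/2, 1, the continuity of g' gives the tridiagonal system
  2·M_0 + 8·M_1 + 2·M_2 = 6(Δ_1 - Δ_0) = -30
  2·M_1 + 8·M_2 + 2·M_3 = 6(Δ_2 - Δ_1) = 33
Natural end conditions: M_0 = M_3 = 0.
Solving the tridiagonal system: M_0 = 0, M_1 = -51/10, M_2 = 27/5, M_3 = 0.
On [1, 3], with g_0(x) = a_0 + b_0·(x - 1) + c_0·(x - 1)² + d_0·(x - 1)³: c_0 = M_0/2 = 0, d_0 = (M_1 - M_0)/(6h_0) = -17/40, b_0 = Δ_0 - h_0(2M_0 + M_1)/6 = 11/5.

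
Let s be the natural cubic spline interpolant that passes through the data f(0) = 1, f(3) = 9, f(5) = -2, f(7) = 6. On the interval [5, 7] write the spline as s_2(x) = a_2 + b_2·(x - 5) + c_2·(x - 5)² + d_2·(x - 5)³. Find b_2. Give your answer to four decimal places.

-1.8596

Write m_i for s''(x_i). With h_i = 3, 2, 2 and divided differences Δ_i = 8/3, -11/2, 4, the continuity of s' gives the tridiagonal system
  3·m_0 + 10·m_1 + 2·m_2 = 6(Δ_1 - Δ_0) = -49
  2·m_1 + 8·m_2 + 2·m_3 = 6(Δ_2 - Δ_1) = 57
Natural end conditions: m_0 = m_3 = 0.
Solving: m_0 = 0, m_1 = -253/38, m_2 = 167/19, m_3 = 0.
On [5, 7], with s_2(x) = a_2 + b_2·(x - 5) + c_2·(x - 5)² + d_2·(x - 5)³: c_2 = m_2/2 = 167/38, d_2 = (m_3 - m_2)/(6h_2) = -167/228, b_2 = Δ_2 - h_2(2m_2 + m_3)/6 = -106/57.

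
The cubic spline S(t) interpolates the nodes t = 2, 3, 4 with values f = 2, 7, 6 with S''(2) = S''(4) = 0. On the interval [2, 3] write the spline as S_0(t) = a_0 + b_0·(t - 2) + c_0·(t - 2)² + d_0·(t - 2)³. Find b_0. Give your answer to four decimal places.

Let m_i = S''(x_i). Step sizes h_i = 1, 1; slopes of the chords Δ_i = (y_(i+1) - y_i)/h_i = 5, -1.
  1·m_0 + 4·m_1 + 1·m_2 = 6(Δ_1 - Δ_0) = -36
Natural end conditions: m_0 = m_2 = 0.
Hence m_0 = 0, m_1 = -9, m_2 = 0.
On [2, 3], with S_0(t) = a_0 + b_0·(t - 2) + c_0·(t - 2)² + d_0·(t - 2)³: c_0 = m_0/2 = 0, d_0 = (m_1 - m_0)/(6h_0) = -3/2, b_0 = Δ_0 - h_0(2m_0 + m_1)/6 = 13/2.

6.5000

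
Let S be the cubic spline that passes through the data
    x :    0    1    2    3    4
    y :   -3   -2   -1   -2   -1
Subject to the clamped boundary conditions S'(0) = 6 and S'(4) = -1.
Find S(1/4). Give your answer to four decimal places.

-2.0008

Put M_i = S'' at the i-th knot. Here h = (1, 1, 1, 1) and Δ = (1, 1, -1, 1), so the interior equations h_(i-1)·M_(i-1) + 2(h_(i-1)+h_i)·M_i + h_i·M_(i+1) = 6(Δ_i − Δ_(i-1)) read
  1·M_0 + 4·M_1 + 1·M_2 = 6(Δ_1 - Δ_0) = 0
  1·M_1 + 4·M_2 + 1·M_3 = 6(Δ_2 - Δ_1) = -12
  1·M_2 + 4·M_3 + 1·M_4 = 6(Δ_3 - Δ_2) = 12
Clamped end conditions give two more equations: 2h_0·M_0 + h_0·M_1 = 6(Δ_0 - S'(0)) = -30 and h_3·M_3 + 2h_3·M_4 = 6(S'(4) - Δ_3) = -12.
Hence M_0 = -505/28, M_1 = 85/14, M_2 = -25/4, M_3 = 97/14, M_4 = -265/28.
On [0, 1], S(x) = -3 + 6·x - 505/56·x² + 225/56·x³.
With x = 1/4: S(1/4) = -7171/3584.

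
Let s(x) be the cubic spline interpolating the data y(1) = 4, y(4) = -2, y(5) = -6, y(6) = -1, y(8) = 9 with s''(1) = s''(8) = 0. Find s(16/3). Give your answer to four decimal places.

Let M_i = s''(x_i). Step sizes h_i = 3, 1, 1, 2; slopes of the chords Δ_i = (y_(i+1) - y_i)/h_i = -2, -4, 5, 5.
  3·M_0 + 8·M_1 + 1·M_2 = 6(Δ_1 - Δ_0) = -12
  1·M_1 + 4·M_2 + 1·M_3 = 6(Δ_2 - Δ_1) = 54
  1·M_2 + 6·M_3 + 2·M_4 = 6(Δ_3 - Δ_2) = 0
Natural end conditions: M_0 = M_4 = 0.
Hence M_0 = 0, M_1 = -300/89, M_2 = 1332/89, M_3 = -222/89, M_4 = 0.
On [5, 6], s(x) = -6 + 38/89·(x - 5) + 666/89·(x - 5)² - 259/89·(x - 5)³.
With (x - 5) = 1/3: s(16/3) = -12337/2403.

-5.1340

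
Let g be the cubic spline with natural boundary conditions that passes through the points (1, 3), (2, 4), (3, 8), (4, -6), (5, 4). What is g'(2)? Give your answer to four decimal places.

Put σ_i = g'' at the i-th knot. Here h = (1, 1, 1, 1) and Δ = (1, 4, -14, 10), so the interior equations h_(i-1)·σ_(i-1) + 2(h_(i-1)+h_i)·σ_i + h_i·σ_(i+1) = 6(Δ_i − Δ_(i-1)) read
  1·σ_0 + 4·σ_1 + 1·σ_2 = 6(Δ_1 - Δ_0) = 18
  1·σ_1 + 4·σ_2 + 1·σ_3 = 6(Δ_2 - Δ_1) = -108
  1·σ_2 + 4·σ_3 + 1·σ_4 = 6(Δ_3 - Δ_2) = 144
Natural end conditions: σ_0 = σ_4 = 0.
Forward elimination and back-substitution give σ_0 = 0, σ_1 = 423/28, σ_2 = -297/7, σ_3 = 1305/28, σ_4 = 0.
On [2, 3], g'(x) = b_1 + 2c_1·(x - 2) + 3d_1·(x - 2)² with b_1 = Δ_1 - h_1(2σ_1 + σ_2)/6 = 169/28, c_1 = σ_1/2 = 423/56, d_1 = (σ_2 - σ_1)/(6h_1) = -537/56. So g'(2) = 169/28.

6.0357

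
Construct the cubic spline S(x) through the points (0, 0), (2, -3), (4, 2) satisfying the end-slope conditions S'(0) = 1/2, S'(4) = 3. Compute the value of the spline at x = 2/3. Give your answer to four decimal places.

-0.6111

Put σ_i = S'' at the i-th knot. Here h = (2, 2) and Δ = (-3/2, 5/2), so the interior equations h_(i-1)·σ_(i-1) + 2(h_(i-1)+h_i)·σ_i + h_i·σ_(i+1) = 6(Δ_i − Δ_(i-1)) read
  2·σ_0 + 8·σ_1 + 2·σ_2 = 6(Δ_1 - Δ_0) = 24
Clamped end conditions give two more equations: 2h_0·σ_0 + h_0·σ_1 = 6(Δ_0 - S'(0)) = -12 and h_1·σ_1 + 2h_1·σ_2 = 6(S'(4) - Δ_1) = 3.
Solving: σ_0 = -43/8, σ_1 = 19/4, σ_2 = -13/8.
On [0, 2], S(x) = 0 + 1/2·x - 43/16·x² + 27/32·x³.
With x = 2/3: S(2/3) = -11/18.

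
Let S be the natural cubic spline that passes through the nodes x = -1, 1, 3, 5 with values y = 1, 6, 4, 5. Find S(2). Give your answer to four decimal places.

Put M_i = S'' at the i-th knot. Here h = (2, 2, 2) and Δ = (5/2, -1, 1/2), so the interior equations h_(i-1)·M_(i-1) + 2(h_(i-1)+h_i)·M_i + h_i·M_(i+1) = 6(Δ_i − Δ_(i-1)) read
  2·M_0 + 8·M_1 + 2·M_2 = 6(Δ_1 - Δ_0) = -21
  2·M_1 + 8·M_2 + 2·M_3 = 6(Δ_2 - Δ_1) = 9
Natural end conditions: M_0 = M_3 = 0.
Solving: M_0 = 0, M_1 = -31/10, M_2 = 19/10, M_3 = 0.
On [1, 3], S(x) = 6 + 13/30·(x - 1) - 31/20·(x - 1)² + 5/12·(x - 1)³.
With (x - 1) = 1: S(2) = 53/10.

5.3000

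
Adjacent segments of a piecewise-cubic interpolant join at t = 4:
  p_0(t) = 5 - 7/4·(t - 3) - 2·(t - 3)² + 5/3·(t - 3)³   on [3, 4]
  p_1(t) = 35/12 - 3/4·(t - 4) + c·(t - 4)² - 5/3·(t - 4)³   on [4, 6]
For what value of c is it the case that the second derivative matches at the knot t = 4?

3

p_0''(t) = -4 + 10·(t - 3), so p_0''(4) = 6. On the right, p_1''(4) = 2c, so c = 3.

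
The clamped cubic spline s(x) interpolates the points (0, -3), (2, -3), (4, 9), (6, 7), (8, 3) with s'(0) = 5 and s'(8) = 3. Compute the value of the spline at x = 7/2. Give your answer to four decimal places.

6.1456

With σ_i denoting the second derivative at x_i, h_i = 2, 2, 2, 2, and Δ_i = (y_(i+1) − y_i)/h_i = 0, 6, -1, -2:
  2·σ_0 + 8·σ_1 + 2·σ_2 = 6(Δ_1 - Δ_0) = 36
  2·σ_1 + 8·σ_2 + 2·σ_3 = 6(Δ_2 - Δ_1) = -42
  2·σ_2 + 8·σ_3 + 2·σ_4 = 6(Δ_3 - Δ_2) = -6
Clamped end conditions give two more equations: 2h_0·σ_0 + h_0·σ_1 = 6(Δ_0 - s'(0)) = -30 and h_3·σ_3 + 2h_3·σ_4 = 6(s'(8) - Δ_3) = 30.
Solving: σ_0 = -683/56, σ_1 = 263/28, σ_2 = -59/8, σ_3 = -25/28, σ_4 = 445/56.
On [2, 4], s(x) = -3 + 123/56·(x - 2) + 263/56·(x - 2)² - 313/224·(x - 2)³.
With (x - 2) = 3/2: s(7/2) = 11013/1792.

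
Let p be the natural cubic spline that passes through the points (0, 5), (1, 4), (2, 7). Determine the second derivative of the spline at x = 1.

6

Write M_i for p''(x_i). With h_i = 1, 1 and divided differences Δ_i = -1, 3, the continuity of p' gives the tridiagonal system
  1·M_0 + 4·M_1 + 1·M_2 = 6(Δ_1 - Δ_0) = 24
Natural end conditions: M_0 = M_2 = 0.
Forward elimination and back-substitution give M_0 = 0, M_1 = 6, M_2 = 0.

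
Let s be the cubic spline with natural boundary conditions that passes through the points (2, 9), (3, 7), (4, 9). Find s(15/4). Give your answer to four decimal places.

8.2656

Let m_i = s''(x_i). Step sizes h_i = 1, 1; slopes of the chords Δ_i = (y_(i+1) - y_i)/h_i = -2, 2.
  1·m_0 + 4·m_1 + 1·m_2 = 6(Δ_1 - Δ_0) = 24
Natural end conditions: m_0 = m_2 = 0.
Solving the tridiagonal system: m_0 = 0, m_1 = 6, m_2 = 0.
On [3, 4], s(x) = 7 + 0·(x - 3) + 3·(x - 3)² - 1·(x - 3)³.
With (x - 3) = 3/4: s(15/4) = 529/64.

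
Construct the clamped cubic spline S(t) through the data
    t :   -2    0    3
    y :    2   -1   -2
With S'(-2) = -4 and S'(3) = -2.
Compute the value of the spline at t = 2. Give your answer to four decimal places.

With M_i denoting the second derivative at x_i, h_i = 2, 3, and Δ_i = (y_(i+1) − y_i)/h_i = -3/2, -1/3:
  2·M_0 + 10·M_1 + 3·M_2 = 6(Δ_1 - Δ_0) = 7
Clamped end conditions give two more equations: 2h_0·M_0 + h_0·M_1 = 6(Δ_0 - S'(-2)) = 15 and h_1·M_1 + 2h_1·M_2 = 6(S'(3) - Δ_1) = -10.
Solving: M_0 = 69/20, M_1 = 3/5, M_2 = -59/30.
On [0, 3], S(t) = -1 + 1/20·t + 3/10·t² - 77/540·t³.
With t = 2: S(2) = -227/270.

-0.8407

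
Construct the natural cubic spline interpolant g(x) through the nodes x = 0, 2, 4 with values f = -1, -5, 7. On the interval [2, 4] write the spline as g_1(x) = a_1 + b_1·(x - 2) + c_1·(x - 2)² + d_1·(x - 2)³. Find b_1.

With m_i denoting the second derivative at x_i, h_i = 2, 2, and Δ_i = (y_(i+1) − y_i)/h_i = -2, 6:
  2·m_0 + 8·m_1 + 2·m_2 = 6(Δ_1 - Δ_0) = 48
Natural end conditions: m_0 = m_2 = 0.
Forward elimination and back-substitution give m_0 = 0, m_1 = 6, m_2 = 0.
On [2, 4], with g_1(x) = a_1 + b_1·(x - 2) + c_1·(x - 2)² + d_1·(x - 2)³: c_1 = m_1/2 = 3, d_1 = (m_2 - m_1)/(6h_1) = -1/2, b_1 = Δ_1 - h_1(2m_1 + m_2)/6 = 2.

2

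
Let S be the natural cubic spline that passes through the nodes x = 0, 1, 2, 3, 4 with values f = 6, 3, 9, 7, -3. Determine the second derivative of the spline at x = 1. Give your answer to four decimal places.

17.0357

Let σ_i = S''(x_i). Step sizes h_i = 1, 1, 1, 1; slopes of the chords Δ_i = (y_(i+1) - y_i)/h_i = -3, 6, -2, -10.
  1·σ_0 + 4·σ_1 + 1·σ_2 = 6(Δ_1 - Δ_0) = 54
  1·σ_1 + 4·σ_2 + 1·σ_3 = 6(Δ_2 - Δ_1) = -48
  1·σ_2 + 4·σ_3 + 1·σ_4 = 6(Δ_3 - Δ_2) = -48
Natural end conditions: σ_0 = σ_4 = 0.
Forward elimination and back-substitution give σ_0 = 0, σ_1 = 477/28, σ_2 = -99/7, σ_3 = -237/28, σ_4 = 0.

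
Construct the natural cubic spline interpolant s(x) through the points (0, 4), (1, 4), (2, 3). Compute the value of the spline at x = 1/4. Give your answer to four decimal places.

With M_i denoting the second derivative at x_i, h_i = 1, 1, and Δ_i = (y_(i+1) − y_i)/h_i = 0, -1:
  1·M_0 + 4·M_1 + 1·M_2 = 6(Δ_1 - Δ_0) = -6
Natural end conditions: M_0 = M_2 = 0.
Forward elimination and back-substitution give M_0 = 0, M_1 = -3/2, M_2 = 0.
On [0, 1], s(x) = 4 + 1/4·x + 0·x² - 1/4·x³.
With x = 1/4: s(1/4) = 1039/256.

4.0586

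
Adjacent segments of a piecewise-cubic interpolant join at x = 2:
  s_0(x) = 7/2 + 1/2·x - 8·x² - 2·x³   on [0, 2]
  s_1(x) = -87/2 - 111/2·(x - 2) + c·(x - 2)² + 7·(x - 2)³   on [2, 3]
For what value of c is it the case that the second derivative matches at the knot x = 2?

-20

s_0''(x) = -16 - 12·x, so s_0''(2) = -40. On the right, s_1''(2) = 2c, so c = -20.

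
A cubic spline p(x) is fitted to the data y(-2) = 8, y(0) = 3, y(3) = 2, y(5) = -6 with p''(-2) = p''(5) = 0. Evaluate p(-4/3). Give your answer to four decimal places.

5.9079

Let m_i = p''(x_i). Step sizes h_i = 2, 3, 2; slopes of the chords Δ_i = (y_(i+1) - y_i)/h_i = -5/2, -1/3, -4.
  2·m_0 + 10·m_1 + 3·m_2 = 6(Δ_1 - Δ_0) = 13
  3·m_1 + 10·m_2 + 2·m_3 = 6(Δ_2 - Δ_1) = -22
Natural end conditions: m_0 = m_3 = 0.
Hence m_0 = 0, m_1 = 28/13, m_2 = -37/13, m_3 = 0.
On [-2, 0], p(x) = 8 - 251/78·(x + 2) + 0·(x + 2)² + 7/39·(x + 2)³.
With (x + 2) = 2/3: p(-4/3) = 6221/1053.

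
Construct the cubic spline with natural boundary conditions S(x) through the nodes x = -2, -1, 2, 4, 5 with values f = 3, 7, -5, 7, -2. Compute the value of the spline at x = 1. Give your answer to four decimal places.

-3.4501

Put σ_i = S'' at the i-th knot. Here h = (1, 3, 2, 1) and Δ = (4, -4, 6, -9), so the interior equations h_(i-1)·σ_(i-1) + 2(h_(i-1)+h_i)·σ_i + h_i·σ_(i+1) = 6(Δ_i − Δ_(i-1)) read
  1·σ_0 + 8·σ_1 + 3·σ_2 = 6(Δ_1 - Δ_0) = -48
  3·σ_1 + 10·σ_2 + 2·σ_3 = 6(Δ_2 - Δ_1) = 60
  2·σ_2 + 6·σ_3 + 1·σ_4 = 6(Δ_3 - Δ_2) = -90
Natural end conditions: σ_0 = σ_4 = 0.
Hence σ_0 = 0, σ_1 = -2154/197, σ_2 = 2592/197, σ_3 = -3819/197, σ_4 = 0.
On [-1, 2], S(x) = 7 + 70/197·(x + 1) - 1077/197·(x + 1)² + 791/591·(x + 1)³.
With (x + 1) = 2: S(1) = -2039/591.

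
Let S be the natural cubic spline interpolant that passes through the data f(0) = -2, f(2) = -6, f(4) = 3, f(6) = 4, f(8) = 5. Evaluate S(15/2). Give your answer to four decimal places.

Put m_i = S'' at the i-th knot. Here h = (2, 2, 2, 2) and Δ = (-2, 9/2, 1/2, 1/2), so the interior equations h_(i-1)·m_(i-1) + 2(h_(i-1)+h_i)·m_i + h_i·m_(i+1) = 6(Δ_i − Δ_(i-1)) read
  2·m_0 + 8·m_1 + 2·m_2 = 6(Δ_1 - Δ_0) = 39
  2·m_1 + 8·m_2 + 2·m_3 = 6(Δ_2 - Δ_1) = -24
  2·m_2 + 8·m_3 + 2·m_4 = 6(Δ_3 - Δ_2) = 0
Natural end conditions: m_0 = m_4 = 0.
Solving the tridiagonal system: m_0 = 0, m_1 = 681/112, m_2 = -135/28, m_3 = 135/112, m_4 = 0.
On [6, 8], S(t) = 4 - 17/56·(t - 6) + 135/224·(t - 6)² - 45/448·(t - 6)³.
With (t - 6) = 3/2: S(15/2) = 16349/3584.

4.5617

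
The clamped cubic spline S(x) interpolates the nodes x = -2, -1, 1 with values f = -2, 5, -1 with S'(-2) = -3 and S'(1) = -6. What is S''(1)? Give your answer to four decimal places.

4.5000

Put M_i = S'' at the i-th knot. Here h = (1, 2) and Δ = (7, -3), so the interior equations h_(i-1)·M_(i-1) + 2(h_(i-1)+h_i)·M_i + h_i·M_(i+1) = 6(Δ_i − Δ_(i-1)) read
  1·M_0 + 6·M_1 + 2·M_2 = 6(Δ_1 - Δ_0) = -60
Clamped end conditions give two more equations: 2h_0·M_0 + h_0·M_1 = 6(Δ_0 - S'(-2)) = 60 and h_1·M_1 + 2h_1·M_2 = 6(S'(1) - Δ_1) = -18.
Forward elimination and back-substitution give M_0 = 39, M_1 = -18, M_2 = 9/2.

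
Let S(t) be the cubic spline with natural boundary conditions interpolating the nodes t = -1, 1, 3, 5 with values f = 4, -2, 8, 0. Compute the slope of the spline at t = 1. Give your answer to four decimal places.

Write M_i for S''(x_i). With h_i = 2, 2, 2 and divided differences Δ_i = -3, 5, -4, the continuity of S' gives the tridiagonal system
  2·M_0 + 8·M_1 + 2·M_2 = 6(Δ_1 - Δ_0) = 48
  2·M_1 + 8·M_2 + 2·M_3 = 6(Δ_2 - Δ_1) = -54
Natural end conditions: M_0 = M_3 = 0.
Hence M_0 = 0, M_1 = 41/5, M_2 = -44/5, M_3 = 0.
On [1, 3], S'(t) = b_1 + 2c_1·(t - 1) + 3d_1·(t - 1)² with b_1 = Δ_1 - h_1(2M_1 + M_2)/6 = 37/15, c_1 = M_1/2 = 41/10, d_1 = (M_2 - M_1)/(6h_1) = -17/12. So S'(1) = 37/15.

2.4667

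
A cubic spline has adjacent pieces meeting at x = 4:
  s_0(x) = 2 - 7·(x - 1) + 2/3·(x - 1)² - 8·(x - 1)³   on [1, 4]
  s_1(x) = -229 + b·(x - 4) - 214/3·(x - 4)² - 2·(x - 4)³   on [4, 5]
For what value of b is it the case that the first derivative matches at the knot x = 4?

-219

s_0'(x) = -7 + 4/3·(x - 1) - 24·(x - 1)², so s_0'(4) = -219. On the right, s_1'(4) = b, so b = -219.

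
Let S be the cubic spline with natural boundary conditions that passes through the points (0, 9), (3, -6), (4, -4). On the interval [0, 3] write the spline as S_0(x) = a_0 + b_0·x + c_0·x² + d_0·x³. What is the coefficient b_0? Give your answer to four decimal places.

-7.6250

Write M_i for S''(x_i). With h_i = 3, 1 and divided differences Δ_i = -5, 2, the continuity of S' gives the tridiagonal system
  3·M_0 + 8·M_1 + 1·M_2 = 6(Δ_1 - Δ_0) = 42
Natural end conditions: M_0 = M_2 = 0.
Hence M_0 = 0, M_1 = 21/4, M_2 = 0.
On [0, 3], with S_0(x) = a_0 + b_0·x + c_0·x² + d_0·x³: c_0 = M_0/2 = 0, d_0 = (M_1 - M_0)/(6h_0) = 7/24, b_0 = Δ_0 - h_0(2M_0 + M_1)/6 = -61/8.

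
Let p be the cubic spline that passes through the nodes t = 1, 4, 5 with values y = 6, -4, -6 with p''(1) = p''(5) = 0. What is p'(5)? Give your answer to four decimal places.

-1.8333

Put m_i = p'' at the i-th knot. Here h = (3, 1) and Δ = (-10/3, -2), so the interior equations h_(i-1)·m_(i-1) + 2(h_(i-1)+h_i)·m_i + h_i·m_(i+1) = 6(Δ_i − Δ_(i-1)) read
  3·m_0 + 8·m_1 + 1·m_2 = 6(Δ_1 - Δ_0) = 8
Natural end conditions: m_0 = m_2 = 0.
Forward elimination and back-substitution give m_0 = 0, m_1 = 1, m_2 = 0.
On [4, 5], p'(t) = b_1 + 2c_1·(t - 4) + 3d_1·(t - 4)² with b_1 = Δ_1 - h_1(2m_1 + m_2)/6 = -7/3, c_1 = m_1/2 = 1/2, d_1 = (m_2 - m_1)/(6h_1) = -1/6. So p'(5) = -11/6.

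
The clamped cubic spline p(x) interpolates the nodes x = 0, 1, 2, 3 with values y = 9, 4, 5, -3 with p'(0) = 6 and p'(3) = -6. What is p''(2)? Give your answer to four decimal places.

-24.8000

Write σ_i for p''(x_i). With h_i = 1, 1, 1 and divided differences Δ_i = -5, 1, -8, the continuity of p' gives the tridiagonal system
  1·σ_0 + 4·σ_1 + 1·σ_2 = 6(Δ_1 - Δ_0) = 36
  1·σ_1 + 4·σ_2 + 1·σ_3 = 6(Δ_2 - Δ_1) = -54
Clamped end conditions give two more equations: 2h_0·σ_0 + h_0·σ_1 = 6(Δ_0 - p'(0)) = -66 and h_2·σ_2 + 2h_2·σ_3 = 6(p'(3) - Δ_2) = 12.
Solving the tridiagonal system: σ_0 = -232/5, σ_1 = 134/5, σ_2 = -124/5, σ_3 = 92/5.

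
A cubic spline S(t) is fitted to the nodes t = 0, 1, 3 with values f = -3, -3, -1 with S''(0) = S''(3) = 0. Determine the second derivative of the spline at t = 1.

1

Let σ_i = S''(x_i). Step sizes h_i = 1, 2; slopes of the chords Δ_i = (y_(i+1) - y_i)/h_i = 0, 1.
  1·σ_0 + 6·σ_1 + 2·σ_2 = 6(Δ_1 - Δ_0) = 6
Natural end conditions: σ_0 = σ_2 = 0.
Forward elimination and back-substitution give σ_0 = 0, σ_1 = 1, σ_2 = 0.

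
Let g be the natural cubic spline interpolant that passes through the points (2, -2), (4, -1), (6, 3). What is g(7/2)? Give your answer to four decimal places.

-1.4961

Put M_i = g'' at the i-th knot. Here h = (2, 2) and Δ = (1/2, 2), so the interior equations h_(i-1)·M_(i-1) + 2(h_(i-1)+h_i)·M_i + h_i·M_(i+1) = 6(Δ_i − Δ_(i-1)) read
  2·M_0 + 8·M_1 + 2·M_2 = 6(Δ_1 - Δ_0) = 9
Natural end conditions: M_0 = M_2 = 0.
Solving the tridiagonal system: M_0 = 0, M_1 = 9/8, M_2 = 0.
On [2, 4], g(x) = -2 + 1/8·(x - 2) + 0·(x - 2)² + 3/32·(x - 2)³.
With (x - 2) = 3/2: g(7/2) = -383/256.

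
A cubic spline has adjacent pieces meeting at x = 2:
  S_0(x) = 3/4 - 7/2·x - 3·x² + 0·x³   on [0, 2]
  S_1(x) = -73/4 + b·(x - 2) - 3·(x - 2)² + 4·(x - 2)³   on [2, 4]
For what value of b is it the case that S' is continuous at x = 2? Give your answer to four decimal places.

S_0'(x) = -7/2 - 6·x + 0·x², so S_0'(2) = -31/2. On the right, S_1'(2) = b, so b = -31/2.

-15.5000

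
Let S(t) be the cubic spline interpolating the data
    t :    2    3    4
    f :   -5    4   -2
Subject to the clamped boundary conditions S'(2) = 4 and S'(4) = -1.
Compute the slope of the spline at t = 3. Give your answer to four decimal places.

1.5000

Write m_i for S''(x_i). With h_i = 1, 1 and divided differences Δ_i = 9, -6, the continuity of S' gives the tridiagonal system
  1·m_0 + 4·m_1 + 1·m_2 = 6(Δ_1 - Δ_0) = -90
Clamped end conditions give two more equations: 2h_0·m_0 + h_0·m_1 = 6(Δ_0 - S'(2)) = 30 and h_1·m_1 + 2h_1·m_2 = 6(S'(4) - Δ_1) = 30.
Solving: m_0 = 35, m_1 = -40, m_2 = 35.
On [3, 4], S'(t) = b_1 + 2c_1·(t - 3) + 3d_1·(t - 3)² with b_1 = Δ_1 - h_1(2m_1 + m_2)/6 = 3/2, c_1 = m_1/2 = -20, d_1 = (m_2 - m_1)/(6h_1) = 25/2. So S'(3) = 3/2.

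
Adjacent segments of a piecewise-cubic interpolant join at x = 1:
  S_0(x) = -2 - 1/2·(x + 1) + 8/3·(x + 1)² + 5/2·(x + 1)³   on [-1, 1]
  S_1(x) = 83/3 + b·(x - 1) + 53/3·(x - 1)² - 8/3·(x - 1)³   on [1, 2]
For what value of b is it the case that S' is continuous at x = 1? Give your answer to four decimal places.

S_0'(x) = -1/2 + 16/3·(x + 1) + 15/2·(x + 1)², so S_0'(1) = 241/6. On the right, S_1'(1) = b, so b = 241/6.

40.1667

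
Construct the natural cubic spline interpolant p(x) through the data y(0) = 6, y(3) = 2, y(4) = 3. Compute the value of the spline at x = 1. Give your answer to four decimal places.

3.8889

Let σ_i = p''(x_i). Step sizes h_i = 3, 1; slopes of the chords Δ_i = (y_(i+1) - y_i)/h_i = -4/3, 1.
  3·σ_0 + 8·σ_1 + 1·σ_2 = 6(Δ_1 - Δ_0) = 14
Natural end conditions: σ_0 = σ_2 = 0.
Solving the tridiagonal system: σ_0 = 0, σ_1 = 7/4, σ_2 = 0.
On [0, 3], p(x) = 6 - 53/24·x + 0·x² + 7/72·x³.
With x = 1: p(1) = 35/9.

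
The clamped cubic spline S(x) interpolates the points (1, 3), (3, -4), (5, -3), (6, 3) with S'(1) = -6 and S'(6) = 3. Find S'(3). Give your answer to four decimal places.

With M_i denoting the second derivative at x_i, h_i = 2, 2, 1, and Δ_i = (y_(i+1) − y_i)/h_i = -7/2, 1/2, 6:
  2·M_0 + 8·M_1 + 2·M_2 = 6(Δ_1 - Δ_0) = 24
  2·M_1 + 6·M_2 + 1·M_3 = 6(Δ_2 - Δ_1) = 33
Clamped end conditions give two more equations: 2h_0·M_0 + h_0·M_1 = 6(Δ_0 - S'(1)) = 15 and h_2·M_2 + 2h_2·M_3 = 6(S'(6) - Δ_2) = -18.
Solving the tridiagonal system: M_0 = 84/23, M_1 = 9/46, M_2 = 174/23, M_3 = -294/23.
On [3, 5], S'(x) = b_1 + 2c_1·(x - 3) + 3d_1·(x - 3)² with b_1 = Δ_1 - h_1(2M_1 + M_2)/6 = -99/46, c_1 = M_1/2 = 9/92, d_1 = (M_2 - M_1)/(6h_1) = 113/184. So S'(3) = -99/46.

-2.1522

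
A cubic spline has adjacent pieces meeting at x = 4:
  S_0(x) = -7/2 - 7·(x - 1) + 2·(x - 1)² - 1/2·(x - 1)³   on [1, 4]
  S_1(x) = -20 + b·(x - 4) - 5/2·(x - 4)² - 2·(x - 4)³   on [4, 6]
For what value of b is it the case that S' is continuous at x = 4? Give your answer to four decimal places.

-8.5000

S_0'(x) = -7 + 4·(x - 1) - 3/2·(x - 1)², so S_0'(4) = -17/2. On the right, S_1'(4) = b, so b = -17/2.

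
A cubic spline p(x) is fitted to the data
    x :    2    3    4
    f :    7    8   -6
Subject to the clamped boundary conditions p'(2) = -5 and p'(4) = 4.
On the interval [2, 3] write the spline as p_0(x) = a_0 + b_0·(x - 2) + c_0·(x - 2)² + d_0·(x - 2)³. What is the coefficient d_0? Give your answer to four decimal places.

-16.5000

Put M_i = p'' at the i-th knot. Here h = (1, 1) and Δ = (1, -14), so the interior equations h_(i-1)·M_(i-1) + 2(h_(i-1)+h_i)·M_i + h_i·M_(i+1) = 6(Δ_i − Δ_(i-1)) read
  1·M_0 + 4·M_1 + 1·M_2 = 6(Δ_1 - Δ_0) = -90
Clamped end conditions give two more equations: 2h_0·M_0 + h_0·M_1 = 6(Δ_0 - p'(2)) = 36 and h_1·M_1 + 2h_1·M_2 = 6(p'(4) - Δ_1) = 108.
Solving: M_0 = 45, M_1 = -54, M_2 = 81.
On [2, 3], with p_0(x) = a_0 + b_0·(x - 2) + c_0·(x - 2)² + d_0·(x - 2)³: c_0 = M_0/2 = 45/2, d_0 = (M_1 - M_0)/(6h_0) = -33/2, b_0 = Δ_0 - h_0(2M_0 + M_1)/6 = -5.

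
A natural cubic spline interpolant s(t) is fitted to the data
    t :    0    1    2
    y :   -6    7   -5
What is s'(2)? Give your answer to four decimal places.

-18.2500

With m_i denoting the second derivative at x_i, h_i = 1, 1, and Δ_i = (y_(i+1) − y_i)/h_i = 13, -12:
  1·m_0 + 4·m_1 + 1·m_2 = 6(Δ_1 - Δ_0) = -150
Natural end conditions: m_0 = m_2 = 0.
Solving the tridiagonal system: m_0 = 0, m_1 = -75/2, m_2 = 0.
On [1, 2], s'(t) = b_1 + 2c_1·(t - 1) + 3d_1·(t - 1)² with b_1 = Δ_1 - h_1(2m_1 + m_2)/6 = 1/2, c_1 = m_1/2 = -75/4, d_1 = (m_2 - m_1)/(6h_1) = 25/4. So s'(2) = -73/4.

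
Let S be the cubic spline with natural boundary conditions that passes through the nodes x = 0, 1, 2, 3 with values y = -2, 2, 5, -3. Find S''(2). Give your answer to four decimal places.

-17.2000

Put m_i = S'' at the i-th knot. Here h = (1, 1, 1) and Δ = (4, 3, -8), so the interior equations h_(i-1)·m_(i-1) + 2(h_(i-1)+h_i)·m_i + h_i·m_(i+1) = 6(Δ_i − Δ_(i-1)) read
  1·m_0 + 4·m_1 + 1·m_2 = 6(Δ_1 - Δ_0) = -6
  1·m_1 + 4·m_2 + 1·m_3 = 6(Δ_2 - Δ_1) = -66
Natural end conditions: m_0 = m_3 = 0.
Solving: m_0 = 0, m_1 = 14/5, m_2 = -86/5, m_3 = 0.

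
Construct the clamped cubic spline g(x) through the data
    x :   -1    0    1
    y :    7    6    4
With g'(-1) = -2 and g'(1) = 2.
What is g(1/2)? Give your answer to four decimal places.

With σ_i denoting the second derivative at x_i, h_i = 1, 1, and Δ_i = (y_(i+1) − y_i)/h_i = -1, -2:
  1·σ_0 + 4·σ_1 + 1·σ_2 = 6(Δ_1 - Δ_0) = -6
Clamped end conditions give two more equations: 2h_0·σ_0 + h_0·σ_1 = 6(Δ_0 - g'(-1)) = 6 and h_1·σ_1 + 2h_1·σ_2 = 6(g'(1) - Δ_1) = 24.
Solving: σ_0 = 13/2, σ_1 = -7, σ_2 = 31/2.
On [0, 1], g(x) = 6 - 9/4·x - 7/2·x² + 15/4·x³.
With x = 1/2: g(1/2) = 143/32.

4.4688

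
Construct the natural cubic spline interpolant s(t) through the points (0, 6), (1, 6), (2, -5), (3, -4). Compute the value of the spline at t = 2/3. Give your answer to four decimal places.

Write M_i for s''(x_i). With h_i = 1, 1, 1 and divided differences Δ_i = 0, -11, 1, the continuity of s' gives the tridiagonal system
  1·M_0 + 4·M_1 + 1·M_2 = 6(Δ_1 - Δ_0) = -66
  1·M_1 + 4·M_2 + 1·M_3 = 6(Δ_2 - Δ_1) = 72
Natural end conditions: M_0 = M_3 = 0.
Forward elimination and back-substitution give M_0 = 0, M_1 = -112/5, M_2 = 118/5, M_3 = 0.
On [0, 1], s(t) = 6 + 56/15·t + 0·t² - 56/15·t³.
With t = 2/3: s(2/3) = 598/81.

7.3827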